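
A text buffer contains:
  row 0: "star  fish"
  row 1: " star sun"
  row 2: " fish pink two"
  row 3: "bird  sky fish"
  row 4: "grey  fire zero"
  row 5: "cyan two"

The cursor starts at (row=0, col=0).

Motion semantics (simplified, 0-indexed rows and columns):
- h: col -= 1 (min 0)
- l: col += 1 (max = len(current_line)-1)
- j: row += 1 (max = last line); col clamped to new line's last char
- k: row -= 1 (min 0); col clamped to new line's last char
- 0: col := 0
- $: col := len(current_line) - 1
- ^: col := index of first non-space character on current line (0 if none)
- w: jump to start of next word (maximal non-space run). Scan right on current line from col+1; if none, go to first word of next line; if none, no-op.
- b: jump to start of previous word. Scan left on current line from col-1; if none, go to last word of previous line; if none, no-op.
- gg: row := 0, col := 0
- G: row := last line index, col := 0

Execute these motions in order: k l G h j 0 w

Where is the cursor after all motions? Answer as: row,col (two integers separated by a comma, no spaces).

After 1 (k): row=0 col=0 char='s'
After 2 (l): row=0 col=1 char='t'
After 3 (G): row=5 col=0 char='c'
After 4 (h): row=5 col=0 char='c'
After 5 (j): row=5 col=0 char='c'
After 6 (0): row=5 col=0 char='c'
After 7 (w): row=5 col=5 char='t'

Answer: 5,5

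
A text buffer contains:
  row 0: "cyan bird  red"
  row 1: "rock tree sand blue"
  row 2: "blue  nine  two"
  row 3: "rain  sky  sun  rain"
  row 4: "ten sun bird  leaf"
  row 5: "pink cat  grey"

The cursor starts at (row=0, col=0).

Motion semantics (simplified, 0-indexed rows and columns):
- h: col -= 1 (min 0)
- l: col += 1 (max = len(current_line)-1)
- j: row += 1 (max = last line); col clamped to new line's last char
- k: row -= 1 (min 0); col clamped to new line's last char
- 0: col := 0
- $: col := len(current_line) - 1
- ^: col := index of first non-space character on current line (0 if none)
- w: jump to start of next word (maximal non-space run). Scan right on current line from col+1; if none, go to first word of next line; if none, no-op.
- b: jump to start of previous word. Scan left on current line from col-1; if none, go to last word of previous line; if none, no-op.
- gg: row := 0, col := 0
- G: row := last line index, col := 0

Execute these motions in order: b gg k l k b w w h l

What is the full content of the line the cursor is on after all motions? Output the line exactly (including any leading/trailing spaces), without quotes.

Answer: cyan bird  red

Derivation:
After 1 (b): row=0 col=0 char='c'
After 2 (gg): row=0 col=0 char='c'
After 3 (k): row=0 col=0 char='c'
After 4 (l): row=0 col=1 char='y'
After 5 (k): row=0 col=1 char='y'
After 6 (b): row=0 col=0 char='c'
After 7 (w): row=0 col=5 char='b'
After 8 (w): row=0 col=11 char='r'
After 9 (h): row=0 col=10 char='_'
After 10 (l): row=0 col=11 char='r'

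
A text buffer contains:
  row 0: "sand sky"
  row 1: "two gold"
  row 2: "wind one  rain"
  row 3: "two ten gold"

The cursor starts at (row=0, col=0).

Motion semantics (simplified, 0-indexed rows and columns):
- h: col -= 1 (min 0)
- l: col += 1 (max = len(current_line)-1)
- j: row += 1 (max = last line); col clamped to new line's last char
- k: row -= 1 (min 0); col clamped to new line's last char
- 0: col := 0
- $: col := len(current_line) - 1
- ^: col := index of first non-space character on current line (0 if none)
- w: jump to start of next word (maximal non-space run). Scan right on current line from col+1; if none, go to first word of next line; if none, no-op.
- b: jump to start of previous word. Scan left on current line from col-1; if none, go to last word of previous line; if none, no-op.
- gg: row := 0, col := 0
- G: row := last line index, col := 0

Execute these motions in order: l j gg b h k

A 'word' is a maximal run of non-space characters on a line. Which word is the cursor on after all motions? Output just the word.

Answer: sand

Derivation:
After 1 (l): row=0 col=1 char='a'
After 2 (j): row=1 col=1 char='w'
After 3 (gg): row=0 col=0 char='s'
After 4 (b): row=0 col=0 char='s'
After 5 (h): row=0 col=0 char='s'
After 6 (k): row=0 col=0 char='s'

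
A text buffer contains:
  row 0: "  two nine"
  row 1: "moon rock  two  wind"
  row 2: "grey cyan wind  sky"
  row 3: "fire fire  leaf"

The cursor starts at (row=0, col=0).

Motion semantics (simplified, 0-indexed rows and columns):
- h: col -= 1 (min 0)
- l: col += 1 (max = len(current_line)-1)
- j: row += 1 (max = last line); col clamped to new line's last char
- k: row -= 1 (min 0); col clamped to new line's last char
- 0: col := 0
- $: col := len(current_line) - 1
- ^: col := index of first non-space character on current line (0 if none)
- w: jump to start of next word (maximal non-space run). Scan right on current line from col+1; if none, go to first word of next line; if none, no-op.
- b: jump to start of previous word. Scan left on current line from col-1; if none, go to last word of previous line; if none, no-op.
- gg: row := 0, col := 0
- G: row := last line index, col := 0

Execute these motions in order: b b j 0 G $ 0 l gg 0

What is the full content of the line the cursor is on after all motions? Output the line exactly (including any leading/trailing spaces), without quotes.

After 1 (b): row=0 col=0 char='_'
After 2 (b): row=0 col=0 char='_'
After 3 (j): row=1 col=0 char='m'
After 4 (0): row=1 col=0 char='m'
After 5 (G): row=3 col=0 char='f'
After 6 ($): row=3 col=14 char='f'
After 7 (0): row=3 col=0 char='f'
After 8 (l): row=3 col=1 char='i'
After 9 (gg): row=0 col=0 char='_'
After 10 (0): row=0 col=0 char='_'

Answer:   two nine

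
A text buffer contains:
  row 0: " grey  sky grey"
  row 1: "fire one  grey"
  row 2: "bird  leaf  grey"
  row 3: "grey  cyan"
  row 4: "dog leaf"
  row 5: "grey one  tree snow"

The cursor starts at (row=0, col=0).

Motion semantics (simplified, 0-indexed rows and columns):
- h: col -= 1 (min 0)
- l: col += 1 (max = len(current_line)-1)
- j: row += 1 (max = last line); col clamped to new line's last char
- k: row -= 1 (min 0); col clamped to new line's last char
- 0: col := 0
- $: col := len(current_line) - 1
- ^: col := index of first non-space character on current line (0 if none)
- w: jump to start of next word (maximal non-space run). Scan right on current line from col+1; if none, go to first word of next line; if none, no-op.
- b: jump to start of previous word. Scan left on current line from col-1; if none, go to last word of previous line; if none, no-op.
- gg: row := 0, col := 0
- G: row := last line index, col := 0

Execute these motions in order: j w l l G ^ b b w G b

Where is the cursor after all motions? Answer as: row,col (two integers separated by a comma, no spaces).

After 1 (j): row=1 col=0 char='f'
After 2 (w): row=1 col=5 char='o'
After 3 (l): row=1 col=6 char='n'
After 4 (l): row=1 col=7 char='e'
After 5 (G): row=5 col=0 char='g'
After 6 (^): row=5 col=0 char='g'
After 7 (b): row=4 col=4 char='l'
After 8 (b): row=4 col=0 char='d'
After 9 (w): row=4 col=4 char='l'
After 10 (G): row=5 col=0 char='g'
After 11 (b): row=4 col=4 char='l'

Answer: 4,4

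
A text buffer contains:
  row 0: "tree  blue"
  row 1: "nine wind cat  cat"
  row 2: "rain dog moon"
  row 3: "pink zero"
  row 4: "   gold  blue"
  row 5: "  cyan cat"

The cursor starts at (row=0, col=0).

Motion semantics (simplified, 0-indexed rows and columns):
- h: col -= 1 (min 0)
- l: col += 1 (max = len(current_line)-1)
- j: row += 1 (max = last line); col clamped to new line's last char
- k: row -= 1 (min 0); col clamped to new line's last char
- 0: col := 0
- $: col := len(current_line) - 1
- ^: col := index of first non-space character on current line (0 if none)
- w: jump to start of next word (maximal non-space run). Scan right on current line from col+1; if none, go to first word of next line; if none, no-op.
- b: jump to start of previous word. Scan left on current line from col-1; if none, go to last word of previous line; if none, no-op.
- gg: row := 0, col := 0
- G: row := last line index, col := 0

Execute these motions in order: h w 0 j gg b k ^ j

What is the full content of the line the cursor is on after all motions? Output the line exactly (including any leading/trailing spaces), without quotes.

After 1 (h): row=0 col=0 char='t'
After 2 (w): row=0 col=6 char='b'
After 3 (0): row=0 col=0 char='t'
After 4 (j): row=1 col=0 char='n'
After 5 (gg): row=0 col=0 char='t'
After 6 (b): row=0 col=0 char='t'
After 7 (k): row=0 col=0 char='t'
After 8 (^): row=0 col=0 char='t'
After 9 (j): row=1 col=0 char='n'

Answer: nine wind cat  cat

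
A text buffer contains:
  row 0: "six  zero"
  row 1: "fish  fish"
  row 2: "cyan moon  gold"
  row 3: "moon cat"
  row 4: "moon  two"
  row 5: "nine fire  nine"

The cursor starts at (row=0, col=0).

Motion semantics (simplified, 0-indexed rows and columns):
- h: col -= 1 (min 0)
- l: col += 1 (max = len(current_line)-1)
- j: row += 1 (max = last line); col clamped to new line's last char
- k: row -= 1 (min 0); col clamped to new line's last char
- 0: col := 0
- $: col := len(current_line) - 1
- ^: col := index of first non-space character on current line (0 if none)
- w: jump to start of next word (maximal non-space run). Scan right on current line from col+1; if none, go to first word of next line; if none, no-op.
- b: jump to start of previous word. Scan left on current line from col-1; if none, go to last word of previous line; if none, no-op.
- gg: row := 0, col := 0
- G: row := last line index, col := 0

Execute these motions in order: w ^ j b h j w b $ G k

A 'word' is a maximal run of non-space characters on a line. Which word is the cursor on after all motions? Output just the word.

Answer: moon

Derivation:
After 1 (w): row=0 col=5 char='z'
After 2 (^): row=0 col=0 char='s'
After 3 (j): row=1 col=0 char='f'
After 4 (b): row=0 col=5 char='z'
After 5 (h): row=0 col=4 char='_'
After 6 (j): row=1 col=4 char='_'
After 7 (w): row=1 col=6 char='f'
After 8 (b): row=1 col=0 char='f'
After 9 ($): row=1 col=9 char='h'
After 10 (G): row=5 col=0 char='n'
After 11 (k): row=4 col=0 char='m'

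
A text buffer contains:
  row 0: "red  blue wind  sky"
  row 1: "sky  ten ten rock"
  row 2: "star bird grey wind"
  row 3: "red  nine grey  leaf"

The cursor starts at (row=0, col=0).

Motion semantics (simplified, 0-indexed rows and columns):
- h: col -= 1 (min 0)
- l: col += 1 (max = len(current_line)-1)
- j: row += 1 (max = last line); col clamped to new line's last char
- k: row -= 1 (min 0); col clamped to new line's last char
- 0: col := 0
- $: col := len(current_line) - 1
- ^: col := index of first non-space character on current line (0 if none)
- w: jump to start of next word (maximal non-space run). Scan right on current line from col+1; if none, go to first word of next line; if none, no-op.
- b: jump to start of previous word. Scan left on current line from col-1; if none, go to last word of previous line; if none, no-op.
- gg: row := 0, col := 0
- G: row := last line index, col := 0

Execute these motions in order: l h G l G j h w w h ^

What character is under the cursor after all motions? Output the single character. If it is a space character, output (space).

Answer: r

Derivation:
After 1 (l): row=0 col=1 char='e'
After 2 (h): row=0 col=0 char='r'
After 3 (G): row=3 col=0 char='r'
After 4 (l): row=3 col=1 char='e'
After 5 (G): row=3 col=0 char='r'
After 6 (j): row=3 col=0 char='r'
After 7 (h): row=3 col=0 char='r'
After 8 (w): row=3 col=5 char='n'
After 9 (w): row=3 col=10 char='g'
After 10 (h): row=3 col=9 char='_'
After 11 (^): row=3 col=0 char='r'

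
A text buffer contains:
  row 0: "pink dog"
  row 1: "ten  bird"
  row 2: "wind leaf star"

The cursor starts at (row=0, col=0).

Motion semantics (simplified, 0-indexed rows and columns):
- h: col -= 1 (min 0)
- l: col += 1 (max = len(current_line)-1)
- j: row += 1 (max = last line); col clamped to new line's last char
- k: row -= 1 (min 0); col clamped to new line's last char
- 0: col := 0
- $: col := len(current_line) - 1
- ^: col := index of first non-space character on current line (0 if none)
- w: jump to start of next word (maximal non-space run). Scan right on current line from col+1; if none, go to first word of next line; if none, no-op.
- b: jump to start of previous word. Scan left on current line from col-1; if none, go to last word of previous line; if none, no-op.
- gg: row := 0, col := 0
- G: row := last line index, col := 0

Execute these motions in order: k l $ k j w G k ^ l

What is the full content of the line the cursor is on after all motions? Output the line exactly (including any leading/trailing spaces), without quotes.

Answer: ten  bird

Derivation:
After 1 (k): row=0 col=0 char='p'
After 2 (l): row=0 col=1 char='i'
After 3 ($): row=0 col=7 char='g'
After 4 (k): row=0 col=7 char='g'
After 5 (j): row=1 col=7 char='r'
After 6 (w): row=2 col=0 char='w'
After 7 (G): row=2 col=0 char='w'
After 8 (k): row=1 col=0 char='t'
After 9 (^): row=1 col=0 char='t'
After 10 (l): row=1 col=1 char='e'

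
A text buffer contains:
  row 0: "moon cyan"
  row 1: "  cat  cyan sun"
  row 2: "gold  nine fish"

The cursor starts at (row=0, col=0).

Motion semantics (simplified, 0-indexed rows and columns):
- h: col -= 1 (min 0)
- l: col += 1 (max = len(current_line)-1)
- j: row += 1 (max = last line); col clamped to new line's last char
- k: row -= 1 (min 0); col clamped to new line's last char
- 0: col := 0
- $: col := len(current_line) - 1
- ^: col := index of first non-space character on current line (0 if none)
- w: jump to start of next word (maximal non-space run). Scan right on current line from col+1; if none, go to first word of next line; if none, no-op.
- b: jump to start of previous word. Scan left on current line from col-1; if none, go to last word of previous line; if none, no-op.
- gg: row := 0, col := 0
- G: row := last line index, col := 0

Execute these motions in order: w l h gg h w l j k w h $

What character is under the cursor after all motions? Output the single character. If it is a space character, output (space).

After 1 (w): row=0 col=5 char='c'
After 2 (l): row=0 col=6 char='y'
After 3 (h): row=0 col=5 char='c'
After 4 (gg): row=0 col=0 char='m'
After 5 (h): row=0 col=0 char='m'
After 6 (w): row=0 col=5 char='c'
After 7 (l): row=0 col=6 char='y'
After 8 (j): row=1 col=6 char='_'
After 9 (k): row=0 col=6 char='y'
After 10 (w): row=1 col=2 char='c'
After 11 (h): row=1 col=1 char='_'
After 12 ($): row=1 col=14 char='n'

Answer: n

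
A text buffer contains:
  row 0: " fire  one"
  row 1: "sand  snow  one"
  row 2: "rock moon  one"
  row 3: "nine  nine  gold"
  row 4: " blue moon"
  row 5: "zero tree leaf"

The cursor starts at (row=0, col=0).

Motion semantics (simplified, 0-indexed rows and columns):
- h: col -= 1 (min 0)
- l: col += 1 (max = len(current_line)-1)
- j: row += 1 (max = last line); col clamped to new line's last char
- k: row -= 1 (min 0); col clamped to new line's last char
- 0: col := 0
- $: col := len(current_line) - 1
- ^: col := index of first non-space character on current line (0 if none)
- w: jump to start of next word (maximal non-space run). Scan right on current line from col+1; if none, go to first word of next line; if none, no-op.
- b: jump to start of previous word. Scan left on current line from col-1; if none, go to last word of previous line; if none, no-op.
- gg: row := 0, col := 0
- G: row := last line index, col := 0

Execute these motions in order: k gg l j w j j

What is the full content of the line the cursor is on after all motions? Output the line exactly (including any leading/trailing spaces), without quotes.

Answer: nine  nine  gold

Derivation:
After 1 (k): row=0 col=0 char='_'
After 2 (gg): row=0 col=0 char='_'
After 3 (l): row=0 col=1 char='f'
After 4 (j): row=1 col=1 char='a'
After 5 (w): row=1 col=6 char='s'
After 6 (j): row=2 col=6 char='o'
After 7 (j): row=3 col=6 char='n'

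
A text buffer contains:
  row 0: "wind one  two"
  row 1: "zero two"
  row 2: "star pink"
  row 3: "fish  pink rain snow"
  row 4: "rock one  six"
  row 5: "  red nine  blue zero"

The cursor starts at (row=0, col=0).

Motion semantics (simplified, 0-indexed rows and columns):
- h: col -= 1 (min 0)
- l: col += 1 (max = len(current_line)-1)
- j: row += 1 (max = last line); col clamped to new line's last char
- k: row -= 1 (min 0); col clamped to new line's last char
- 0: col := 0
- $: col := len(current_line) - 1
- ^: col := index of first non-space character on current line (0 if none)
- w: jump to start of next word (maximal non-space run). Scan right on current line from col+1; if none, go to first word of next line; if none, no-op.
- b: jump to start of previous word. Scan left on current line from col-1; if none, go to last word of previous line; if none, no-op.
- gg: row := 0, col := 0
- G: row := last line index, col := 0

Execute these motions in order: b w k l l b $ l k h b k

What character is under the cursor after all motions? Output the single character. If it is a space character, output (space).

Answer: t

Derivation:
After 1 (b): row=0 col=0 char='w'
After 2 (w): row=0 col=5 char='o'
After 3 (k): row=0 col=5 char='o'
After 4 (l): row=0 col=6 char='n'
After 5 (l): row=0 col=7 char='e'
After 6 (b): row=0 col=5 char='o'
After 7 ($): row=0 col=12 char='o'
After 8 (l): row=0 col=12 char='o'
After 9 (k): row=0 col=12 char='o'
After 10 (h): row=0 col=11 char='w'
After 11 (b): row=0 col=10 char='t'
After 12 (k): row=0 col=10 char='t'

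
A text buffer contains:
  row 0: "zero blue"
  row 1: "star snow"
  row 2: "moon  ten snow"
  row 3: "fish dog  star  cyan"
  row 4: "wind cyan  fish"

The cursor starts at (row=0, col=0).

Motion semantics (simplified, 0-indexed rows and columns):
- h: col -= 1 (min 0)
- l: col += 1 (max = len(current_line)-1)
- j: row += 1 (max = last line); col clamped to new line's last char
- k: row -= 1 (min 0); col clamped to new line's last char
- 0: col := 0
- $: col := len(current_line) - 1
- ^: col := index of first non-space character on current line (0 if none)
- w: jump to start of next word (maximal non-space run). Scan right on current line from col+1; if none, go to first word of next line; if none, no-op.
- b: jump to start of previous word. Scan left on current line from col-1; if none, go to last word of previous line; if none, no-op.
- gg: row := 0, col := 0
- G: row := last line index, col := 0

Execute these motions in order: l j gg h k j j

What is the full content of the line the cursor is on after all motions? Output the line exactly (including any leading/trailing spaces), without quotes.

After 1 (l): row=0 col=1 char='e'
After 2 (j): row=1 col=1 char='t'
After 3 (gg): row=0 col=0 char='z'
After 4 (h): row=0 col=0 char='z'
After 5 (k): row=0 col=0 char='z'
After 6 (j): row=1 col=0 char='s'
After 7 (j): row=2 col=0 char='m'

Answer: moon  ten snow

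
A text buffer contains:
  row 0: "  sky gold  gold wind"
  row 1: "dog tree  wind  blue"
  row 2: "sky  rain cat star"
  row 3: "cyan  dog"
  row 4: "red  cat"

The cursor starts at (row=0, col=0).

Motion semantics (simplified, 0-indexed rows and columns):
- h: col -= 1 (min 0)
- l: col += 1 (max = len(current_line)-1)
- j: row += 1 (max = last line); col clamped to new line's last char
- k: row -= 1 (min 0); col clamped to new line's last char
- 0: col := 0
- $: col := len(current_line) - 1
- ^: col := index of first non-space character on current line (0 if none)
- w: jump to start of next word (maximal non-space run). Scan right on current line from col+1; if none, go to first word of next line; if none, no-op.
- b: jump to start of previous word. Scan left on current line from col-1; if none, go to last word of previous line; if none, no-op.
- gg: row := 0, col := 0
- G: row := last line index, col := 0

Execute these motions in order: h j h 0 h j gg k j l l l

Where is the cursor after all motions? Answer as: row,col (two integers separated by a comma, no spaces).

Answer: 1,3

Derivation:
After 1 (h): row=0 col=0 char='_'
After 2 (j): row=1 col=0 char='d'
After 3 (h): row=1 col=0 char='d'
After 4 (0): row=1 col=0 char='d'
After 5 (h): row=1 col=0 char='d'
After 6 (j): row=2 col=0 char='s'
After 7 (gg): row=0 col=0 char='_'
After 8 (k): row=0 col=0 char='_'
After 9 (j): row=1 col=0 char='d'
After 10 (l): row=1 col=1 char='o'
After 11 (l): row=1 col=2 char='g'
After 12 (l): row=1 col=3 char='_'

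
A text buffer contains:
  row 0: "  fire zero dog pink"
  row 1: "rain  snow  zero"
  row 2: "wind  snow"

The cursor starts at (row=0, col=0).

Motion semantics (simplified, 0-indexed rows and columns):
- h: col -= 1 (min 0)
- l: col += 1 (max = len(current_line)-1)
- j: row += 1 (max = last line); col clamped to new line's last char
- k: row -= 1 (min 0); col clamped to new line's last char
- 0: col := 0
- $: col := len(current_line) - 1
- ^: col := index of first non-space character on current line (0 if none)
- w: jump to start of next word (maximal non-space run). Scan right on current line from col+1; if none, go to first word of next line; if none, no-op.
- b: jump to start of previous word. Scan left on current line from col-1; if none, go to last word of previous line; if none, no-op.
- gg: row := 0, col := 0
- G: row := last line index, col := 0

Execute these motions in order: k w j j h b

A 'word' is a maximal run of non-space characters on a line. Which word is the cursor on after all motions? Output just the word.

Answer: wind

Derivation:
After 1 (k): row=0 col=0 char='_'
After 2 (w): row=0 col=2 char='f'
After 3 (j): row=1 col=2 char='i'
After 4 (j): row=2 col=2 char='n'
After 5 (h): row=2 col=1 char='i'
After 6 (b): row=2 col=0 char='w'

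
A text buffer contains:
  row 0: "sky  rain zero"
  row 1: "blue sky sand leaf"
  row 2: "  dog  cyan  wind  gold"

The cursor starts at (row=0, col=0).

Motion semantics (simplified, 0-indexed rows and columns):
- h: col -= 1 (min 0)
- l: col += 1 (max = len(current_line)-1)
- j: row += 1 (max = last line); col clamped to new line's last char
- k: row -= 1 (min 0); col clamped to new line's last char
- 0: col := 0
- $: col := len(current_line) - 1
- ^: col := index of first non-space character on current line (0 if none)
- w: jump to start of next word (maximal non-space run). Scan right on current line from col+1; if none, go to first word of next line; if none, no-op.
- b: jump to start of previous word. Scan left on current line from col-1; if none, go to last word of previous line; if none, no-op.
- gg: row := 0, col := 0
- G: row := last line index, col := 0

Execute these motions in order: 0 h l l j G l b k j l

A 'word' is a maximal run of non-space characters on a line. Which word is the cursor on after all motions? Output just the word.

Answer: leaf

Derivation:
After 1 (0): row=0 col=0 char='s'
After 2 (h): row=0 col=0 char='s'
After 3 (l): row=0 col=1 char='k'
After 4 (l): row=0 col=2 char='y'
After 5 (j): row=1 col=2 char='u'
After 6 (G): row=2 col=0 char='_'
After 7 (l): row=2 col=1 char='_'
After 8 (b): row=1 col=14 char='l'
After 9 (k): row=0 col=13 char='o'
After 10 (j): row=1 col=13 char='_'
After 11 (l): row=1 col=14 char='l'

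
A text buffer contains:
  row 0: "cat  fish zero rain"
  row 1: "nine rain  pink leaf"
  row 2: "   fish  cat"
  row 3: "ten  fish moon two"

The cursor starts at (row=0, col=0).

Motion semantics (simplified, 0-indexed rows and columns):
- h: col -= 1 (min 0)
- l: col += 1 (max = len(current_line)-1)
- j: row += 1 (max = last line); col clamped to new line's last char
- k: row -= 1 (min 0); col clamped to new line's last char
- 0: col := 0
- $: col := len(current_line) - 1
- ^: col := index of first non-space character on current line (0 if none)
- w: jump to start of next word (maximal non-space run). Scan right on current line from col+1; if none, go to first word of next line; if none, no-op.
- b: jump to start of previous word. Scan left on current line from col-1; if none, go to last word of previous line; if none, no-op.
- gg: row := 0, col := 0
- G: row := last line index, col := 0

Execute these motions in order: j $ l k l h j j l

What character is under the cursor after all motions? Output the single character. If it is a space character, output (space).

After 1 (j): row=1 col=0 char='n'
After 2 ($): row=1 col=19 char='f'
After 3 (l): row=1 col=19 char='f'
After 4 (k): row=0 col=18 char='n'
After 5 (l): row=0 col=18 char='n'
After 6 (h): row=0 col=17 char='i'
After 7 (j): row=1 col=17 char='e'
After 8 (j): row=2 col=11 char='t'
After 9 (l): row=2 col=11 char='t'

Answer: t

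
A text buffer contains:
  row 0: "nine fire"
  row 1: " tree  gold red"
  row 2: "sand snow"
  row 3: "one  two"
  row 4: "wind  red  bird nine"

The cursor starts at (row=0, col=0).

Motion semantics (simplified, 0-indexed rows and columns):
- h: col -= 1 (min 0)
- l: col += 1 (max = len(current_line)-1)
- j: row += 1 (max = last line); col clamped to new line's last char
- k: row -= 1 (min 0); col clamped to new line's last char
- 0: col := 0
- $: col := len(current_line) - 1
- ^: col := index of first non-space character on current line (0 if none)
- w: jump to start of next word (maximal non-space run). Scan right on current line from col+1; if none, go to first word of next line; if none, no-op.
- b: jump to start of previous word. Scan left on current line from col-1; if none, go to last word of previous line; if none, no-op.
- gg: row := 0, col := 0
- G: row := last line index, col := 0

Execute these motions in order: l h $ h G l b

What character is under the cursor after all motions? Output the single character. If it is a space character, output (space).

After 1 (l): row=0 col=1 char='i'
After 2 (h): row=0 col=0 char='n'
After 3 ($): row=0 col=8 char='e'
After 4 (h): row=0 col=7 char='r'
After 5 (G): row=4 col=0 char='w'
After 6 (l): row=4 col=1 char='i'
After 7 (b): row=4 col=0 char='w'

Answer: w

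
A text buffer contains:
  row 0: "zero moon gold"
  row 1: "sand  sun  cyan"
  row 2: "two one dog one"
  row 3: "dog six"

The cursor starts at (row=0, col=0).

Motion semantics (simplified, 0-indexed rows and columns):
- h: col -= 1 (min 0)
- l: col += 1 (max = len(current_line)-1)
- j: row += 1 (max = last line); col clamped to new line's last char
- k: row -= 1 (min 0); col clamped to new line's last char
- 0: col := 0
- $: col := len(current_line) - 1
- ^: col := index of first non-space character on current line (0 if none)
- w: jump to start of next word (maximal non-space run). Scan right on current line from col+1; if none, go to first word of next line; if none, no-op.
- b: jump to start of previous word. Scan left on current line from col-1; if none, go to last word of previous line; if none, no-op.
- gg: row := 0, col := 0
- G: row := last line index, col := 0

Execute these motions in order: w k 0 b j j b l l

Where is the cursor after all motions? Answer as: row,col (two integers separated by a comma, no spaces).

After 1 (w): row=0 col=5 char='m'
After 2 (k): row=0 col=5 char='m'
After 3 (0): row=0 col=0 char='z'
After 4 (b): row=0 col=0 char='z'
After 5 (j): row=1 col=0 char='s'
After 6 (j): row=2 col=0 char='t'
After 7 (b): row=1 col=11 char='c'
After 8 (l): row=1 col=12 char='y'
After 9 (l): row=1 col=13 char='a'

Answer: 1,13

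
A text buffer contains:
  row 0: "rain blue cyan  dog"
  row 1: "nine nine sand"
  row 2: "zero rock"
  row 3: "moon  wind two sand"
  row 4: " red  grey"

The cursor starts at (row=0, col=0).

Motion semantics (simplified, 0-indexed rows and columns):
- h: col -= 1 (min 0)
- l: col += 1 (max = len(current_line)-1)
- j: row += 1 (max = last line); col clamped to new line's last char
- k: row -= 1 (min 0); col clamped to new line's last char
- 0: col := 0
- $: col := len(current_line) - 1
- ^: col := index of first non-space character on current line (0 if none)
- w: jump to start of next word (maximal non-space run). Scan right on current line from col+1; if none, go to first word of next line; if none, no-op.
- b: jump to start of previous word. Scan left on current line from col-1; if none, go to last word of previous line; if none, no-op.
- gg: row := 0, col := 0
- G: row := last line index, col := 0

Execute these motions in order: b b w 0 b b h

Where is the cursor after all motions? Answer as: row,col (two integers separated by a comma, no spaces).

Answer: 0,0

Derivation:
After 1 (b): row=0 col=0 char='r'
After 2 (b): row=0 col=0 char='r'
After 3 (w): row=0 col=5 char='b'
After 4 (0): row=0 col=0 char='r'
After 5 (b): row=0 col=0 char='r'
After 6 (b): row=0 col=0 char='r'
After 7 (h): row=0 col=0 char='r'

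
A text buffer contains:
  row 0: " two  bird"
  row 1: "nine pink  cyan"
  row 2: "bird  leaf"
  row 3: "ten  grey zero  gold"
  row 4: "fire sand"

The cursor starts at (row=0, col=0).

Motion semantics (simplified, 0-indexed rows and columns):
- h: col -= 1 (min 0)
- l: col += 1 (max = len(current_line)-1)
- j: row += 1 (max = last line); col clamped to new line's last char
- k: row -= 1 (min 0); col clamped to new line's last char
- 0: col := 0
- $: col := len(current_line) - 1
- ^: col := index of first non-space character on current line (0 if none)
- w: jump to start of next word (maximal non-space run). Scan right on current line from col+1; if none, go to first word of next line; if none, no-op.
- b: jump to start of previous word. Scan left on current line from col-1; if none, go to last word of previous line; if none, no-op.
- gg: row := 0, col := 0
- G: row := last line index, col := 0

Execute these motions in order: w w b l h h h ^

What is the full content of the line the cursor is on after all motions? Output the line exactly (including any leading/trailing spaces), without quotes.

Answer:  two  bird

Derivation:
After 1 (w): row=0 col=1 char='t'
After 2 (w): row=0 col=6 char='b'
After 3 (b): row=0 col=1 char='t'
After 4 (l): row=0 col=2 char='w'
After 5 (h): row=0 col=1 char='t'
After 6 (h): row=0 col=0 char='_'
After 7 (h): row=0 col=0 char='_'
After 8 (^): row=0 col=1 char='t'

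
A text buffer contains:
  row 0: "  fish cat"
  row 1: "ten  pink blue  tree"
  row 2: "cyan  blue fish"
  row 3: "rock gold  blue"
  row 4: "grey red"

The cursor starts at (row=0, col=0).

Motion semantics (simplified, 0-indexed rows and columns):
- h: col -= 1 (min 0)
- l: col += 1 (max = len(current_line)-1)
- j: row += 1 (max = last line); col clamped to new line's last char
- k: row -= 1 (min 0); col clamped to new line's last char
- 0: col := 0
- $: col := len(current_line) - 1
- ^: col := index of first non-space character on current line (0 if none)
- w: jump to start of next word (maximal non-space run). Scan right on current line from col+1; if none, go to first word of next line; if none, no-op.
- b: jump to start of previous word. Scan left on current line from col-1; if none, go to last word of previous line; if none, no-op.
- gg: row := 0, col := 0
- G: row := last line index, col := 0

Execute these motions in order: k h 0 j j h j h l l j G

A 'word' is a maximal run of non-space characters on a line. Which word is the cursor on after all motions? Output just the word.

Answer: grey

Derivation:
After 1 (k): row=0 col=0 char='_'
After 2 (h): row=0 col=0 char='_'
After 3 (0): row=0 col=0 char='_'
After 4 (j): row=1 col=0 char='t'
After 5 (j): row=2 col=0 char='c'
After 6 (h): row=2 col=0 char='c'
After 7 (j): row=3 col=0 char='r'
After 8 (h): row=3 col=0 char='r'
After 9 (l): row=3 col=1 char='o'
After 10 (l): row=3 col=2 char='c'
After 11 (j): row=4 col=2 char='e'
After 12 (G): row=4 col=0 char='g'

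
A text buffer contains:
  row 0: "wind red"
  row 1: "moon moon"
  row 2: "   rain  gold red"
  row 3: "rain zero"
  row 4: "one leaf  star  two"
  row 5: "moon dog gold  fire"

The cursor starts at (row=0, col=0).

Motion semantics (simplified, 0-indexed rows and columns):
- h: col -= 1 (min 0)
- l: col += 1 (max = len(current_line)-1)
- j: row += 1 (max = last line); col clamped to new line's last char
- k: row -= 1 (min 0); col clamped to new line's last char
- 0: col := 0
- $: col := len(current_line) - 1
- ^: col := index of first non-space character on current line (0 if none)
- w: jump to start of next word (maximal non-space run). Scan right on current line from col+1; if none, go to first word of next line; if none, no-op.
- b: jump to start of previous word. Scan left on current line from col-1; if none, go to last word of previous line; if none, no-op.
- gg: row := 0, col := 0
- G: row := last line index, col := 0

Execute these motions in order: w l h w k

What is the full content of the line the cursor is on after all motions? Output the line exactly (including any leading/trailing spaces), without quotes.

Answer: wind red

Derivation:
After 1 (w): row=0 col=5 char='r'
After 2 (l): row=0 col=6 char='e'
After 3 (h): row=0 col=5 char='r'
After 4 (w): row=1 col=0 char='m'
After 5 (k): row=0 col=0 char='w'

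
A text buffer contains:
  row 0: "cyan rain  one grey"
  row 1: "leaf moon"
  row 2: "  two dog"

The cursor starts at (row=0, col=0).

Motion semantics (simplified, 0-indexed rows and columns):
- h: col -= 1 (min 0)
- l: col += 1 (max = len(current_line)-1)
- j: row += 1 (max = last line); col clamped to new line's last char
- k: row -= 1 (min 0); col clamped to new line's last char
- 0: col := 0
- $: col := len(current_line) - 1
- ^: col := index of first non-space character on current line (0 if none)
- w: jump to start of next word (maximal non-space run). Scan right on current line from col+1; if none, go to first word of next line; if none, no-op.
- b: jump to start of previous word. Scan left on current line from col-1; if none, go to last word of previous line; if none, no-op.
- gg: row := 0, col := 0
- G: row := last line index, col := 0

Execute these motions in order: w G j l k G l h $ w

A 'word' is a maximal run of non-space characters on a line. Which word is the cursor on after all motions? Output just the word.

Answer: dog

Derivation:
After 1 (w): row=0 col=5 char='r'
After 2 (G): row=2 col=0 char='_'
After 3 (j): row=2 col=0 char='_'
After 4 (l): row=2 col=1 char='_'
After 5 (k): row=1 col=1 char='e'
After 6 (G): row=2 col=0 char='_'
After 7 (l): row=2 col=1 char='_'
After 8 (h): row=2 col=0 char='_'
After 9 ($): row=2 col=8 char='g'
After 10 (w): row=2 col=8 char='g'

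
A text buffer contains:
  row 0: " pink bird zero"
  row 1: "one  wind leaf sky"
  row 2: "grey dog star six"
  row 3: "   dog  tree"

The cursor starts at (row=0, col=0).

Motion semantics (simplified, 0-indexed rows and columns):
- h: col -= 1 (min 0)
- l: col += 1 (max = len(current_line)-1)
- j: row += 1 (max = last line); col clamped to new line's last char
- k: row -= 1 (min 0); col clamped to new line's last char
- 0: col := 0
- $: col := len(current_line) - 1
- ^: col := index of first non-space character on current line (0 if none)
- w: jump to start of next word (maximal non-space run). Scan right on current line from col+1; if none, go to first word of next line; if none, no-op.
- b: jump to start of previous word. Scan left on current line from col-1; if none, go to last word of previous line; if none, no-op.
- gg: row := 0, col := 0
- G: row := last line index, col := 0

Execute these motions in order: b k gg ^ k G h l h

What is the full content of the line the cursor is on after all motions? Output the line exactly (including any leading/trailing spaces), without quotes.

After 1 (b): row=0 col=0 char='_'
After 2 (k): row=0 col=0 char='_'
After 3 (gg): row=0 col=0 char='_'
After 4 (^): row=0 col=1 char='p'
After 5 (k): row=0 col=1 char='p'
After 6 (G): row=3 col=0 char='_'
After 7 (h): row=3 col=0 char='_'
After 8 (l): row=3 col=1 char='_'
After 9 (h): row=3 col=0 char='_'

Answer:    dog  tree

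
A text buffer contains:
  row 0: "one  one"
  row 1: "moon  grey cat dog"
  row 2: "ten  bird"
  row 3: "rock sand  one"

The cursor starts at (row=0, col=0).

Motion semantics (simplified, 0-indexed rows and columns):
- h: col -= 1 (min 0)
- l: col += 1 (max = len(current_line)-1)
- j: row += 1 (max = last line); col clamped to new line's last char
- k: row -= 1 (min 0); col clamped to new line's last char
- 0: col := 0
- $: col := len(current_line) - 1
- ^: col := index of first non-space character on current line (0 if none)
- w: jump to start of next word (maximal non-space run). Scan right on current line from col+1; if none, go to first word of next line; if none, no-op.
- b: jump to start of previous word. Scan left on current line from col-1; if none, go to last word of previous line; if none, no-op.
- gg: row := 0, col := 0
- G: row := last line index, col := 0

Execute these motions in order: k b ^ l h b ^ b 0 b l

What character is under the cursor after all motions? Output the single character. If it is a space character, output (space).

After 1 (k): row=0 col=0 char='o'
After 2 (b): row=0 col=0 char='o'
After 3 (^): row=0 col=0 char='o'
After 4 (l): row=0 col=1 char='n'
After 5 (h): row=0 col=0 char='o'
After 6 (b): row=0 col=0 char='o'
After 7 (^): row=0 col=0 char='o'
After 8 (b): row=0 col=0 char='o'
After 9 (0): row=0 col=0 char='o'
After 10 (b): row=0 col=0 char='o'
After 11 (l): row=0 col=1 char='n'

Answer: n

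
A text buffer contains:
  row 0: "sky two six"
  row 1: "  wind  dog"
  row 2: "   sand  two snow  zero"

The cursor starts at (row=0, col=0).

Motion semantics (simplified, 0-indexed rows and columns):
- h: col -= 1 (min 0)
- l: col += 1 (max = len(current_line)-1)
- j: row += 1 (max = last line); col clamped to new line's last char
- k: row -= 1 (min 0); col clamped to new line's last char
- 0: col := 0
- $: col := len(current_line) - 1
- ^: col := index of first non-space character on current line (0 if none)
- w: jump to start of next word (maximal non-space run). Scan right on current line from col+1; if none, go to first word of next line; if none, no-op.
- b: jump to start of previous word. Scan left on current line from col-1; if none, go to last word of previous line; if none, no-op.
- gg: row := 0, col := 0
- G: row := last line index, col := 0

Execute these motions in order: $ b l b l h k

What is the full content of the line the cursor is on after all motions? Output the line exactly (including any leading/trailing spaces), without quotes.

After 1 ($): row=0 col=10 char='x'
After 2 (b): row=0 col=8 char='s'
After 3 (l): row=0 col=9 char='i'
After 4 (b): row=0 col=8 char='s'
After 5 (l): row=0 col=9 char='i'
After 6 (h): row=0 col=8 char='s'
After 7 (k): row=0 col=8 char='s'

Answer: sky two six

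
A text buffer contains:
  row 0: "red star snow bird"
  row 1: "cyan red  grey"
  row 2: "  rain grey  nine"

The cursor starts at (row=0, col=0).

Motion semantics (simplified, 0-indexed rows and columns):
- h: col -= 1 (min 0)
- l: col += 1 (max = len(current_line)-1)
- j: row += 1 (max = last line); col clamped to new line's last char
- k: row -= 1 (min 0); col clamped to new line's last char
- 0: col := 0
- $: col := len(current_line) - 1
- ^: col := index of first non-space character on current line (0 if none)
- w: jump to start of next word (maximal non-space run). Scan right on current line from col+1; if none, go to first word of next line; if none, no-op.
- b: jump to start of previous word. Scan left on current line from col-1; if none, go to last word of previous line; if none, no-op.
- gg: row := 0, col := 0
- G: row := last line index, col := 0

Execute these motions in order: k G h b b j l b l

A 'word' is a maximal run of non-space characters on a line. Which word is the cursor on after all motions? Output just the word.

Answer: rain

Derivation:
After 1 (k): row=0 col=0 char='r'
After 2 (G): row=2 col=0 char='_'
After 3 (h): row=2 col=0 char='_'
After 4 (b): row=1 col=10 char='g'
After 5 (b): row=1 col=5 char='r'
After 6 (j): row=2 col=5 char='n'
After 7 (l): row=2 col=6 char='_'
After 8 (b): row=2 col=2 char='r'
After 9 (l): row=2 col=3 char='a'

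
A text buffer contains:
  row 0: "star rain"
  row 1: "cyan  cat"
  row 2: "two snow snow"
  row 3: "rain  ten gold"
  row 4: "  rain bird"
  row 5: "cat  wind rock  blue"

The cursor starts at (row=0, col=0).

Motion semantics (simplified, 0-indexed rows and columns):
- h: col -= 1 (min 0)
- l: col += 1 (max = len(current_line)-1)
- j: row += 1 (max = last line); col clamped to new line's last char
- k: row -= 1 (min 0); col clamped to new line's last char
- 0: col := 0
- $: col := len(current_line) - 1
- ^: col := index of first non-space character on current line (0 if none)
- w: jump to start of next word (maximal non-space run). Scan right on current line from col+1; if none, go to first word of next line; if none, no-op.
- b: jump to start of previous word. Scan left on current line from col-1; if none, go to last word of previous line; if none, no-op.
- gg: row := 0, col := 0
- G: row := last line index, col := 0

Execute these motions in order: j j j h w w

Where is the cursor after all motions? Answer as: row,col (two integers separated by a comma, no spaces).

After 1 (j): row=1 col=0 char='c'
After 2 (j): row=2 col=0 char='t'
After 3 (j): row=3 col=0 char='r'
After 4 (h): row=3 col=0 char='r'
After 5 (w): row=3 col=6 char='t'
After 6 (w): row=3 col=10 char='g'

Answer: 3,10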